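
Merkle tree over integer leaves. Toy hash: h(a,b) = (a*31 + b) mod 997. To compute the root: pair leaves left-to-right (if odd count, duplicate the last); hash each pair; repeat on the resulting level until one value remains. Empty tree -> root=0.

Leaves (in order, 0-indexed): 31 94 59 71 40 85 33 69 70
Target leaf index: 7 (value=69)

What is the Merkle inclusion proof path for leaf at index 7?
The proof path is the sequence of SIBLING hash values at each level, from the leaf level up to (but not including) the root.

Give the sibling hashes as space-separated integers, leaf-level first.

L0 (leaves): [31, 94, 59, 71, 40, 85, 33, 69, 70], target index=7
L1: h(31,94)=(31*31+94)%997=58 [pair 0] h(59,71)=(59*31+71)%997=903 [pair 1] h(40,85)=(40*31+85)%997=328 [pair 2] h(33,69)=(33*31+69)%997=95 [pair 3] h(70,70)=(70*31+70)%997=246 [pair 4] -> [58, 903, 328, 95, 246]
  Sibling for proof at L0: 33
L2: h(58,903)=(58*31+903)%997=707 [pair 0] h(328,95)=(328*31+95)%997=293 [pair 1] h(246,246)=(246*31+246)%997=893 [pair 2] -> [707, 293, 893]
  Sibling for proof at L1: 328
L3: h(707,293)=(707*31+293)%997=276 [pair 0] h(893,893)=(893*31+893)%997=660 [pair 1] -> [276, 660]
  Sibling for proof at L2: 707
L4: h(276,660)=(276*31+660)%997=243 [pair 0] -> [243]
  Sibling for proof at L3: 660
Root: 243
Proof path (sibling hashes from leaf to root): [33, 328, 707, 660]

Answer: 33 328 707 660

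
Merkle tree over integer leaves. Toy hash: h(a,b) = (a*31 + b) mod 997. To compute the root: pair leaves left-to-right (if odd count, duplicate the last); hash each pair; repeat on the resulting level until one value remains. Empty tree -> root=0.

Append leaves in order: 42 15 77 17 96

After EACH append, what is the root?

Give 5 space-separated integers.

Answer: 42 320 420 360 791

Derivation:
After append 42 (leaves=[42]):
  L0: [42]
  root=42
After append 15 (leaves=[42, 15]):
  L0: [42, 15]
  L1: h(42,15)=(42*31+15)%997=320 -> [320]
  root=320
After append 77 (leaves=[42, 15, 77]):
  L0: [42, 15, 77]
  L1: h(42,15)=(42*31+15)%997=320 h(77,77)=(77*31+77)%997=470 -> [320, 470]
  L2: h(320,470)=(320*31+470)%997=420 -> [420]
  root=420
After append 17 (leaves=[42, 15, 77, 17]):
  L0: [42, 15, 77, 17]
  L1: h(42,15)=(42*31+15)%997=320 h(77,17)=(77*31+17)%997=410 -> [320, 410]
  L2: h(320,410)=(320*31+410)%997=360 -> [360]
  root=360
After append 96 (leaves=[42, 15, 77, 17, 96]):
  L0: [42, 15, 77, 17, 96]
  L1: h(42,15)=(42*31+15)%997=320 h(77,17)=(77*31+17)%997=410 h(96,96)=(96*31+96)%997=81 -> [320, 410, 81]
  L2: h(320,410)=(320*31+410)%997=360 h(81,81)=(81*31+81)%997=598 -> [360, 598]
  L3: h(360,598)=(360*31+598)%997=791 -> [791]
  root=791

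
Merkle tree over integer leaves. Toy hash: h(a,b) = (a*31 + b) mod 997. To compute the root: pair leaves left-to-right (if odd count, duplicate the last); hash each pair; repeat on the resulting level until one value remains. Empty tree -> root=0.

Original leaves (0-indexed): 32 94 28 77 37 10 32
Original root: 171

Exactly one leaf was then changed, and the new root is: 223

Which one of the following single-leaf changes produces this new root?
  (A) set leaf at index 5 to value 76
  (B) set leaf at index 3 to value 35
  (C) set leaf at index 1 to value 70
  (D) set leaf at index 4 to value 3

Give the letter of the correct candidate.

Original leaves: [32, 94, 28, 77, 37, 10, 32]
Target new root: 223
Try each candidate change and compute the resulting root:
Candidate A: set leaf[5] = 76 -> leaves = [32, 94, 28, 77, 37, 76, 32]
  L0: [32, 94, 28, 77, 37, 76, 32]
  L1: h(32,94)=(32*31+94)%997=89 h(28,77)=(28*31+77)%997=945 h(37,76)=(37*31+76)%997=226 h(32,32)=(32*31+32)%997=27 -> [89, 945, 226, 27]
  L2: h(89,945)=(89*31+945)%997=713 h(226,27)=(226*31+27)%997=54 -> [713, 54]
  L3: h(713,54)=(713*31+54)%997=223 -> [223]
  root = 223 == target 223  ** MATCH **
Candidate B: set leaf[3] = 35 -> leaves = [32, 94, 28, 35, 37, 10, 32]
  L0: [32, 94, 28, 35, 37, 10, 32]
  L1: h(32,94)=(32*31+94)%997=89 h(28,35)=(28*31+35)%997=903 h(37,10)=(37*31+10)%997=160 h(32,32)=(32*31+32)%997=27 -> [89, 903, 160, 27]
  L2: h(89,903)=(89*31+903)%997=671 h(160,27)=(160*31+27)%997=2 -> [671, 2]
  L3: h(671,2)=(671*31+2)%997=863 -> [863]
  root = 863 != target 223
Candidate C: set leaf[1] = 70 -> leaves = [32, 70, 28, 77, 37, 10, 32]
  L0: [32, 70, 28, 77, 37, 10, 32]
  L1: h(32,70)=(32*31+70)%997=65 h(28,77)=(28*31+77)%997=945 h(37,10)=(37*31+10)%997=160 h(32,32)=(32*31+32)%997=27 -> [65, 945, 160, 27]
  L2: h(65,945)=(65*31+945)%997=966 h(160,27)=(160*31+27)%997=2 -> [966, 2]
  L3: h(966,2)=(966*31+2)%997=38 -> [38]
  root = 38 != target 223
Candidate D: set leaf[4] = 3 -> leaves = [32, 94, 28, 77, 3, 10, 32]
  L0: [32, 94, 28, 77, 3, 10, 32]
  L1: h(32,94)=(32*31+94)%997=89 h(28,77)=(28*31+77)%997=945 h(3,10)=(3*31+10)%997=103 h(32,32)=(32*31+32)%997=27 -> [89, 945, 103, 27]
  L2: h(89,945)=(89*31+945)%997=713 h(103,27)=(103*31+27)%997=229 -> [713, 229]
  L3: h(713,229)=(713*31+229)%997=398 -> [398]
  root = 398 != target 223
Candidate A produces the target root.

Answer: A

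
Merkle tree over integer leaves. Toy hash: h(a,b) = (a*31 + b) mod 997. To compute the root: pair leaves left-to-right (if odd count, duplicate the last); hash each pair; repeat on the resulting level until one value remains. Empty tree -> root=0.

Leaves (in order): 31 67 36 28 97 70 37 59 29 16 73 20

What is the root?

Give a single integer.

Answer: 72

Derivation:
L0: [31, 67, 36, 28, 97, 70, 37, 59, 29, 16, 73, 20]
L1: h(31,67)=(31*31+67)%997=31 h(36,28)=(36*31+28)%997=147 h(97,70)=(97*31+70)%997=86 h(37,59)=(37*31+59)%997=209 h(29,16)=(29*31+16)%997=915 h(73,20)=(73*31+20)%997=289 -> [31, 147, 86, 209, 915, 289]
L2: h(31,147)=(31*31+147)%997=111 h(86,209)=(86*31+209)%997=881 h(915,289)=(915*31+289)%997=738 -> [111, 881, 738]
L3: h(111,881)=(111*31+881)%997=334 h(738,738)=(738*31+738)%997=685 -> [334, 685]
L4: h(334,685)=(334*31+685)%997=72 -> [72]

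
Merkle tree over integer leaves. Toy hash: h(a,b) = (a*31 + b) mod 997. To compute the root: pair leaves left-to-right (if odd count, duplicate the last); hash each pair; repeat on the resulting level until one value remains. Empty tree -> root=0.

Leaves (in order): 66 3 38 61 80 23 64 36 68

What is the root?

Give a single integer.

Answer: 55

Derivation:
L0: [66, 3, 38, 61, 80, 23, 64, 36, 68]
L1: h(66,3)=(66*31+3)%997=55 h(38,61)=(38*31+61)%997=242 h(80,23)=(80*31+23)%997=509 h(64,36)=(64*31+36)%997=26 h(68,68)=(68*31+68)%997=182 -> [55, 242, 509, 26, 182]
L2: h(55,242)=(55*31+242)%997=950 h(509,26)=(509*31+26)%997=850 h(182,182)=(182*31+182)%997=839 -> [950, 850, 839]
L3: h(950,850)=(950*31+850)%997=390 h(839,839)=(839*31+839)%997=926 -> [390, 926]
L4: h(390,926)=(390*31+926)%997=55 -> [55]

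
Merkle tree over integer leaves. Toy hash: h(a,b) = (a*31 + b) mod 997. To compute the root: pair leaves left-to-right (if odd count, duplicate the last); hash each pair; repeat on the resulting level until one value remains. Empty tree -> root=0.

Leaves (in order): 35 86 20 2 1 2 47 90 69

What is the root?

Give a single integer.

Answer: 476

Derivation:
L0: [35, 86, 20, 2, 1, 2, 47, 90, 69]
L1: h(35,86)=(35*31+86)%997=174 h(20,2)=(20*31+2)%997=622 h(1,2)=(1*31+2)%997=33 h(47,90)=(47*31+90)%997=550 h(69,69)=(69*31+69)%997=214 -> [174, 622, 33, 550, 214]
L2: h(174,622)=(174*31+622)%997=34 h(33,550)=(33*31+550)%997=576 h(214,214)=(214*31+214)%997=866 -> [34, 576, 866]
L3: h(34,576)=(34*31+576)%997=633 h(866,866)=(866*31+866)%997=793 -> [633, 793]
L4: h(633,793)=(633*31+793)%997=476 -> [476]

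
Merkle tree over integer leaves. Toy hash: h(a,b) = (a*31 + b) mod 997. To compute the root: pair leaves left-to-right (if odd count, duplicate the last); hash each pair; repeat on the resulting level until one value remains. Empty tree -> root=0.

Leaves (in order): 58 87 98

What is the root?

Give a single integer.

L0: [58, 87, 98]
L1: h(58,87)=(58*31+87)%997=888 h(98,98)=(98*31+98)%997=145 -> [888, 145]
L2: h(888,145)=(888*31+145)%997=754 -> [754]

Answer: 754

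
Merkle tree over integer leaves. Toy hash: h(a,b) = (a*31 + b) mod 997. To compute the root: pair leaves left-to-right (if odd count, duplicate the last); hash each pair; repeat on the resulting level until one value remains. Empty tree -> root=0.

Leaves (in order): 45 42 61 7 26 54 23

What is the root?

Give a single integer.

Answer: 604

Derivation:
L0: [45, 42, 61, 7, 26, 54, 23]
L1: h(45,42)=(45*31+42)%997=440 h(61,7)=(61*31+7)%997=901 h(26,54)=(26*31+54)%997=860 h(23,23)=(23*31+23)%997=736 -> [440, 901, 860, 736]
L2: h(440,901)=(440*31+901)%997=583 h(860,736)=(860*31+736)%997=477 -> [583, 477]
L3: h(583,477)=(583*31+477)%997=604 -> [604]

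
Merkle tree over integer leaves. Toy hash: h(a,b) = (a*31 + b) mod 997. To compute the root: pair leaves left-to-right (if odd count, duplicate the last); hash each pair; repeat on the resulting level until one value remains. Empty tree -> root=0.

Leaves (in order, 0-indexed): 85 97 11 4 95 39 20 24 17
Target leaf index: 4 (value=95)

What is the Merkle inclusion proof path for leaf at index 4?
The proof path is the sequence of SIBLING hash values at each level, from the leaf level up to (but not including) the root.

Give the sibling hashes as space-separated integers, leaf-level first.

L0 (leaves): [85, 97, 11, 4, 95, 39, 20, 24, 17], target index=4
L1: h(85,97)=(85*31+97)%997=738 [pair 0] h(11,4)=(11*31+4)%997=345 [pair 1] h(95,39)=(95*31+39)%997=990 [pair 2] h(20,24)=(20*31+24)%997=644 [pair 3] h(17,17)=(17*31+17)%997=544 [pair 4] -> [738, 345, 990, 644, 544]
  Sibling for proof at L0: 39
L2: h(738,345)=(738*31+345)%997=292 [pair 0] h(990,644)=(990*31+644)%997=427 [pair 1] h(544,544)=(544*31+544)%997=459 [pair 2] -> [292, 427, 459]
  Sibling for proof at L1: 644
L3: h(292,427)=(292*31+427)%997=506 [pair 0] h(459,459)=(459*31+459)%997=730 [pair 1] -> [506, 730]
  Sibling for proof at L2: 292
L4: h(506,730)=(506*31+730)%997=464 [pair 0] -> [464]
  Sibling for proof at L3: 730
Root: 464
Proof path (sibling hashes from leaf to root): [39, 644, 292, 730]

Answer: 39 644 292 730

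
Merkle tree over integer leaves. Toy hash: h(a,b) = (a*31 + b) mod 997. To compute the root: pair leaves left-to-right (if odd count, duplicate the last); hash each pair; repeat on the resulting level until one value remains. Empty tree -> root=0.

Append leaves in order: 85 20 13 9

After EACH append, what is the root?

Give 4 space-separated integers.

Answer: 85 661 967 963

Derivation:
After append 85 (leaves=[85]):
  L0: [85]
  root=85
After append 20 (leaves=[85, 20]):
  L0: [85, 20]
  L1: h(85,20)=(85*31+20)%997=661 -> [661]
  root=661
After append 13 (leaves=[85, 20, 13]):
  L0: [85, 20, 13]
  L1: h(85,20)=(85*31+20)%997=661 h(13,13)=(13*31+13)%997=416 -> [661, 416]
  L2: h(661,416)=(661*31+416)%997=967 -> [967]
  root=967
After append 9 (leaves=[85, 20, 13, 9]):
  L0: [85, 20, 13, 9]
  L1: h(85,20)=(85*31+20)%997=661 h(13,9)=(13*31+9)%997=412 -> [661, 412]
  L2: h(661,412)=(661*31+412)%997=963 -> [963]
  root=963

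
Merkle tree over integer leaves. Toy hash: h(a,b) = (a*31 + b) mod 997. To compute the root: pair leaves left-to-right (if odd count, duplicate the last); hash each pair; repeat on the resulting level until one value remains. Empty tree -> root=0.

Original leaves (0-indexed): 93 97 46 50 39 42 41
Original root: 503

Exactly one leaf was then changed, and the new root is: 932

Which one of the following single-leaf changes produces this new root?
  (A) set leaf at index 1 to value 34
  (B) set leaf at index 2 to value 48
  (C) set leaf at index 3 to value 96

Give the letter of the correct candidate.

Answer: C

Derivation:
Original leaves: [93, 97, 46, 50, 39, 42, 41]
Target new root: 932
Try each candidate change and compute the resulting root:
Candidate A: set leaf[1] = 34 -> leaves = [93, 34, 46, 50, 39, 42, 41]
  L0: [93, 34, 46, 50, 39, 42, 41]
  L1: h(93,34)=(93*31+34)%997=923 h(46,50)=(46*31+50)%997=479 h(39,42)=(39*31+42)%997=254 h(41,41)=(41*31+41)%997=315 -> [923, 479, 254, 315]
  L2: h(923,479)=(923*31+479)%997=179 h(254,315)=(254*31+315)%997=213 -> [179, 213]
  L3: h(179,213)=(179*31+213)%997=777 -> [777]
  root = 777 != target 932
Candidate B: set leaf[2] = 48 -> leaves = [93, 97, 48, 50, 39, 42, 41]
  L0: [93, 97, 48, 50, 39, 42, 41]
  L1: h(93,97)=(93*31+97)%997=986 h(48,50)=(48*31+50)%997=541 h(39,42)=(39*31+42)%997=254 h(41,41)=(41*31+41)%997=315 -> [986, 541, 254, 315]
  L2: h(986,541)=(986*31+541)%997=200 h(254,315)=(254*31+315)%997=213 -> [200, 213]
  L3: h(200,213)=(200*31+213)%997=431 -> [431]
  root = 431 != target 932
Candidate C: set leaf[3] = 96 -> leaves = [93, 97, 46, 96, 39, 42, 41]
  L0: [93, 97, 46, 96, 39, 42, 41]
  L1: h(93,97)=(93*31+97)%997=986 h(46,96)=(46*31+96)%997=525 h(39,42)=(39*31+42)%997=254 h(41,41)=(41*31+41)%997=315 -> [986, 525, 254, 315]
  L2: h(986,525)=(986*31+525)%997=184 h(254,315)=(254*31+315)%997=213 -> [184, 213]
  L3: h(184,213)=(184*31+213)%997=932 -> [932]
  root = 932 == target 932  ** MATCH **
Candidate C produces the target root.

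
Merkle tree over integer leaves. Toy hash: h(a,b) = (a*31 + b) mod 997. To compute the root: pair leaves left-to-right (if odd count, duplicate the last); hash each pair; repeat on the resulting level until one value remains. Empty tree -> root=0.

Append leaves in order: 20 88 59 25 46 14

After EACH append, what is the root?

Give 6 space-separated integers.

Answer: 20 708 905 871 327 300

Derivation:
After append 20 (leaves=[20]):
  L0: [20]
  root=20
After append 88 (leaves=[20, 88]):
  L0: [20, 88]
  L1: h(20,88)=(20*31+88)%997=708 -> [708]
  root=708
After append 59 (leaves=[20, 88, 59]):
  L0: [20, 88, 59]
  L1: h(20,88)=(20*31+88)%997=708 h(59,59)=(59*31+59)%997=891 -> [708, 891]
  L2: h(708,891)=(708*31+891)%997=905 -> [905]
  root=905
After append 25 (leaves=[20, 88, 59, 25]):
  L0: [20, 88, 59, 25]
  L1: h(20,88)=(20*31+88)%997=708 h(59,25)=(59*31+25)%997=857 -> [708, 857]
  L2: h(708,857)=(708*31+857)%997=871 -> [871]
  root=871
After append 46 (leaves=[20, 88, 59, 25, 46]):
  L0: [20, 88, 59, 25, 46]
  L1: h(20,88)=(20*31+88)%997=708 h(59,25)=(59*31+25)%997=857 h(46,46)=(46*31+46)%997=475 -> [708, 857, 475]
  L2: h(708,857)=(708*31+857)%997=871 h(475,475)=(475*31+475)%997=245 -> [871, 245]
  L3: h(871,245)=(871*31+245)%997=327 -> [327]
  root=327
After append 14 (leaves=[20, 88, 59, 25, 46, 14]):
  L0: [20, 88, 59, 25, 46, 14]
  L1: h(20,88)=(20*31+88)%997=708 h(59,25)=(59*31+25)%997=857 h(46,14)=(46*31+14)%997=443 -> [708, 857, 443]
  L2: h(708,857)=(708*31+857)%997=871 h(443,443)=(443*31+443)%997=218 -> [871, 218]
  L3: h(871,218)=(871*31+218)%997=300 -> [300]
  root=300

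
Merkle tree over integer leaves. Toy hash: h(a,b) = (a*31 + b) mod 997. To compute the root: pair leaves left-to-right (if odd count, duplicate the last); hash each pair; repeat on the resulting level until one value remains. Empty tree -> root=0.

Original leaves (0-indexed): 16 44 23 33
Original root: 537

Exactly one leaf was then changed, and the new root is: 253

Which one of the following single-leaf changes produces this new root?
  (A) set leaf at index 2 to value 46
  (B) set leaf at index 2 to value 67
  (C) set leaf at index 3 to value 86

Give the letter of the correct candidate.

Original leaves: [16, 44, 23, 33]
Target new root: 253
Try each candidate change and compute the resulting root:
Candidate A: set leaf[2] = 46 -> leaves = [16, 44, 46, 33]
  L0: [16, 44, 46, 33]
  L1: h(16,44)=(16*31+44)%997=540 h(46,33)=(46*31+33)%997=462 -> [540, 462]
  L2: h(540,462)=(540*31+462)%997=253 -> [253]
  root = 253 == target 253  ** MATCH **
Candidate B: set leaf[2] = 67 -> leaves = [16, 44, 67, 33]
  L0: [16, 44, 67, 33]
  L1: h(16,44)=(16*31+44)%997=540 h(67,33)=(67*31+33)%997=116 -> [540, 116]
  L2: h(540,116)=(540*31+116)%997=904 -> [904]
  root = 904 != target 253
Candidate C: set leaf[3] = 86 -> leaves = [16, 44, 23, 86]
  L0: [16, 44, 23, 86]
  L1: h(16,44)=(16*31+44)%997=540 h(23,86)=(23*31+86)%997=799 -> [540, 799]
  L2: h(540,799)=(540*31+799)%997=590 -> [590]
  root = 590 != target 253
Candidate A produces the target root.

Answer: A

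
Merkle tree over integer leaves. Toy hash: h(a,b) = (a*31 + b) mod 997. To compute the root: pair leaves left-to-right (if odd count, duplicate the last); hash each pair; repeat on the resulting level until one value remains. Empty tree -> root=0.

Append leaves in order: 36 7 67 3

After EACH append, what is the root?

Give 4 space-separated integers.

After append 36 (leaves=[36]):
  L0: [36]
  root=36
After append 7 (leaves=[36, 7]):
  L0: [36, 7]
  L1: h(36,7)=(36*31+7)%997=126 -> [126]
  root=126
After append 67 (leaves=[36, 7, 67]):
  L0: [36, 7, 67]
  L1: h(36,7)=(36*31+7)%997=126 h(67,67)=(67*31+67)%997=150 -> [126, 150]
  L2: h(126,150)=(126*31+150)%997=68 -> [68]
  root=68
After append 3 (leaves=[36, 7, 67, 3]):
  L0: [36, 7, 67, 3]
  L1: h(36,7)=(36*31+7)%997=126 h(67,3)=(67*31+3)%997=86 -> [126, 86]
  L2: h(126,86)=(126*31+86)%997=4 -> [4]
  root=4

Answer: 36 126 68 4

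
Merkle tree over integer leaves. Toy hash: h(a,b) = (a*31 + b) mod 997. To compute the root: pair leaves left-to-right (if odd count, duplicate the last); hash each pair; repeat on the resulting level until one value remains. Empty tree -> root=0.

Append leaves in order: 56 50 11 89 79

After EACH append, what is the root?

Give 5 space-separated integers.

Answer: 56 789 883 961 20

Derivation:
After append 56 (leaves=[56]):
  L0: [56]
  root=56
After append 50 (leaves=[56, 50]):
  L0: [56, 50]
  L1: h(56,50)=(56*31+50)%997=789 -> [789]
  root=789
After append 11 (leaves=[56, 50, 11]):
  L0: [56, 50, 11]
  L1: h(56,50)=(56*31+50)%997=789 h(11,11)=(11*31+11)%997=352 -> [789, 352]
  L2: h(789,352)=(789*31+352)%997=883 -> [883]
  root=883
After append 89 (leaves=[56, 50, 11, 89]):
  L0: [56, 50, 11, 89]
  L1: h(56,50)=(56*31+50)%997=789 h(11,89)=(11*31+89)%997=430 -> [789, 430]
  L2: h(789,430)=(789*31+430)%997=961 -> [961]
  root=961
After append 79 (leaves=[56, 50, 11, 89, 79]):
  L0: [56, 50, 11, 89, 79]
  L1: h(56,50)=(56*31+50)%997=789 h(11,89)=(11*31+89)%997=430 h(79,79)=(79*31+79)%997=534 -> [789, 430, 534]
  L2: h(789,430)=(789*31+430)%997=961 h(534,534)=(534*31+534)%997=139 -> [961, 139]
  L3: h(961,139)=(961*31+139)%997=20 -> [20]
  root=20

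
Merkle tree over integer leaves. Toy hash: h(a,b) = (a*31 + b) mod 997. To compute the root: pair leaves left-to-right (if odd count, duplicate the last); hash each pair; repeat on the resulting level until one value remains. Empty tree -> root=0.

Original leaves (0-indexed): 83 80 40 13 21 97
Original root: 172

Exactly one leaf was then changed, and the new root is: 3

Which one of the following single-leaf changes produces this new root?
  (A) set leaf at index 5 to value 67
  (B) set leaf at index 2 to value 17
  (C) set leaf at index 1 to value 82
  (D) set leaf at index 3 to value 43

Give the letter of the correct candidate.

Answer: B

Derivation:
Original leaves: [83, 80, 40, 13, 21, 97]
Target new root: 3
Try each candidate change and compute the resulting root:
Candidate A: set leaf[5] = 67 -> leaves = [83, 80, 40, 13, 21, 67]
  L0: [83, 80, 40, 13, 21, 67]
  L1: h(83,80)=(83*31+80)%997=659 h(40,13)=(40*31+13)%997=256 h(21,67)=(21*31+67)%997=718 -> [659, 256, 718]
  L2: h(659,256)=(659*31+256)%997=745 h(718,718)=(718*31+718)%997=45 -> [745, 45]
  L3: h(745,45)=(745*31+45)%997=209 -> [209]
  root = 209 != target 3
Candidate B: set leaf[2] = 17 -> leaves = [83, 80, 17, 13, 21, 97]
  L0: [83, 80, 17, 13, 21, 97]
  L1: h(83,80)=(83*31+80)%997=659 h(17,13)=(17*31+13)%997=540 h(21,97)=(21*31+97)%997=748 -> [659, 540, 748]
  L2: h(659,540)=(659*31+540)%997=32 h(748,748)=(748*31+748)%997=8 -> [32, 8]
  L3: h(32,8)=(32*31+8)%997=3 -> [3]
  root = 3 == target 3  ** MATCH **
Candidate C: set leaf[1] = 82 -> leaves = [83, 82, 40, 13, 21, 97]
  L0: [83, 82, 40, 13, 21, 97]
  L1: h(83,82)=(83*31+82)%997=661 h(40,13)=(40*31+13)%997=256 h(21,97)=(21*31+97)%997=748 -> [661, 256, 748]
  L2: h(661,256)=(661*31+256)%997=807 h(748,748)=(748*31+748)%997=8 -> [807, 8]
  L3: h(807,8)=(807*31+8)%997=100 -> [100]
  root = 100 != target 3
Candidate D: set leaf[3] = 43 -> leaves = [83, 80, 40, 43, 21, 97]
  L0: [83, 80, 40, 43, 21, 97]
  L1: h(83,80)=(83*31+80)%997=659 h(40,43)=(40*31+43)%997=286 h(21,97)=(21*31+97)%997=748 -> [659, 286, 748]
  L2: h(659,286)=(659*31+286)%997=775 h(748,748)=(748*31+748)%997=8 -> [775, 8]
  L3: h(775,8)=(775*31+8)%997=105 -> [105]
  root = 105 != target 3
Candidate B produces the target root.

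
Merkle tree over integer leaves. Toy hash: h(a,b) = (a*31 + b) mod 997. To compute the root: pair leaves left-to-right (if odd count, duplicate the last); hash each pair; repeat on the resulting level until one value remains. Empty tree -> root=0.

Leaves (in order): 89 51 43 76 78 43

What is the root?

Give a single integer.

L0: [89, 51, 43, 76, 78, 43]
L1: h(89,51)=(89*31+51)%997=816 h(43,76)=(43*31+76)%997=412 h(78,43)=(78*31+43)%997=467 -> [816, 412, 467]
L2: h(816,412)=(816*31+412)%997=783 h(467,467)=(467*31+467)%997=986 -> [783, 986]
L3: h(783,986)=(783*31+986)%997=334 -> [334]

Answer: 334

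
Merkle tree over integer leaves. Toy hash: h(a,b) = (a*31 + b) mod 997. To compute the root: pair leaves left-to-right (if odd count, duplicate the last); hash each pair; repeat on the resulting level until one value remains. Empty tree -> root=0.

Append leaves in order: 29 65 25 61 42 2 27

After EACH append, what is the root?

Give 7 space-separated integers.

After append 29 (leaves=[29]):
  L0: [29]
  root=29
After append 65 (leaves=[29, 65]):
  L0: [29, 65]
  L1: h(29,65)=(29*31+65)%997=964 -> [964]
  root=964
After append 25 (leaves=[29, 65, 25]):
  L0: [29, 65, 25]
  L1: h(29,65)=(29*31+65)%997=964 h(25,25)=(25*31+25)%997=800 -> [964, 800]
  L2: h(964,800)=(964*31+800)%997=774 -> [774]
  root=774
After append 61 (leaves=[29, 65, 25, 61]):
  L0: [29, 65, 25, 61]
  L1: h(29,65)=(29*31+65)%997=964 h(25,61)=(25*31+61)%997=836 -> [964, 836]
  L2: h(964,836)=(964*31+836)%997=810 -> [810]
  root=810
After append 42 (leaves=[29, 65, 25, 61, 42]):
  L0: [29, 65, 25, 61, 42]
  L1: h(29,65)=(29*31+65)%997=964 h(25,61)=(25*31+61)%997=836 h(42,42)=(42*31+42)%997=347 -> [964, 836, 347]
  L2: h(964,836)=(964*31+836)%997=810 h(347,347)=(347*31+347)%997=137 -> [810, 137]
  L3: h(810,137)=(810*31+137)%997=322 -> [322]
  root=322
After append 2 (leaves=[29, 65, 25, 61, 42, 2]):
  L0: [29, 65, 25, 61, 42, 2]
  L1: h(29,65)=(29*31+65)%997=964 h(25,61)=(25*31+61)%997=836 h(42,2)=(42*31+2)%997=307 -> [964, 836, 307]
  L2: h(964,836)=(964*31+836)%997=810 h(307,307)=(307*31+307)%997=851 -> [810, 851]
  L3: h(810,851)=(810*31+851)%997=39 -> [39]
  root=39
After append 27 (leaves=[29, 65, 25, 61, 42, 2, 27]):
  L0: [29, 65, 25, 61, 42, 2, 27]
  L1: h(29,65)=(29*31+65)%997=964 h(25,61)=(25*31+61)%997=836 h(42,2)=(42*31+2)%997=307 h(27,27)=(27*31+27)%997=864 -> [964, 836, 307, 864]
  L2: h(964,836)=(964*31+836)%997=810 h(307,864)=(307*31+864)%997=411 -> [810, 411]
  L3: h(810,411)=(810*31+411)%997=596 -> [596]
  root=596

Answer: 29 964 774 810 322 39 596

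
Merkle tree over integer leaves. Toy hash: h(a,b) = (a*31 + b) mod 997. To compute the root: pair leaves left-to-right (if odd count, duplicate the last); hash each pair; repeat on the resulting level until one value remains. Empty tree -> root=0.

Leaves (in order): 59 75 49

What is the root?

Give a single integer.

Answer: 772

Derivation:
L0: [59, 75, 49]
L1: h(59,75)=(59*31+75)%997=907 h(49,49)=(49*31+49)%997=571 -> [907, 571]
L2: h(907,571)=(907*31+571)%997=772 -> [772]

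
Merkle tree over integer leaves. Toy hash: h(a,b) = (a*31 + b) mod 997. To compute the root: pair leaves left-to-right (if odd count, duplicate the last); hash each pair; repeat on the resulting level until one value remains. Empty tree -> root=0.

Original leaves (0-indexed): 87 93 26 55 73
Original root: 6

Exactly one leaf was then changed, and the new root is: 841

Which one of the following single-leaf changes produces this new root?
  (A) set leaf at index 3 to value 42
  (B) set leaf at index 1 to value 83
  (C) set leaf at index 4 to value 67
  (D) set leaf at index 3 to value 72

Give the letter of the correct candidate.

Original leaves: [87, 93, 26, 55, 73]
Target new root: 841
Try each candidate change and compute the resulting root:
Candidate A: set leaf[3] = 42 -> leaves = [87, 93, 26, 42, 73]
  L0: [87, 93, 26, 42, 73]
  L1: h(87,93)=(87*31+93)%997=796 h(26,42)=(26*31+42)%997=848 h(73,73)=(73*31+73)%997=342 -> [796, 848, 342]
  L2: h(796,848)=(796*31+848)%997=599 h(342,342)=(342*31+342)%997=974 -> [599, 974]
  L3: h(599,974)=(599*31+974)%997=600 -> [600]
  root = 600 != target 841
Candidate B: set leaf[1] = 83 -> leaves = [87, 83, 26, 55, 73]
  L0: [87, 83, 26, 55, 73]
  L1: h(87,83)=(87*31+83)%997=786 h(26,55)=(26*31+55)%997=861 h(73,73)=(73*31+73)%997=342 -> [786, 861, 342]
  L2: h(786,861)=(786*31+861)%997=302 h(342,342)=(342*31+342)%997=974 -> [302, 974]
  L3: h(302,974)=(302*31+974)%997=366 -> [366]
  root = 366 != target 841
Candidate C: set leaf[4] = 67 -> leaves = [87, 93, 26, 55, 67]
  L0: [87, 93, 26, 55, 67]
  L1: h(87,93)=(87*31+93)%997=796 h(26,55)=(26*31+55)%997=861 h(67,67)=(67*31+67)%997=150 -> [796, 861, 150]
  L2: h(796,861)=(796*31+861)%997=612 h(150,150)=(150*31+150)%997=812 -> [612, 812]
  L3: h(612,812)=(612*31+812)%997=841 -> [841]
  root = 841 == target 841  ** MATCH **
Candidate D: set leaf[3] = 72 -> leaves = [87, 93, 26, 72, 73]
  L0: [87, 93, 26, 72, 73]
  L1: h(87,93)=(87*31+93)%997=796 h(26,72)=(26*31+72)%997=878 h(73,73)=(73*31+73)%997=342 -> [796, 878, 342]
  L2: h(796,878)=(796*31+878)%997=629 h(342,342)=(342*31+342)%997=974 -> [629, 974]
  L3: h(629,974)=(629*31+974)%997=533 -> [533]
  root = 533 != target 841
Candidate C produces the target root.

Answer: C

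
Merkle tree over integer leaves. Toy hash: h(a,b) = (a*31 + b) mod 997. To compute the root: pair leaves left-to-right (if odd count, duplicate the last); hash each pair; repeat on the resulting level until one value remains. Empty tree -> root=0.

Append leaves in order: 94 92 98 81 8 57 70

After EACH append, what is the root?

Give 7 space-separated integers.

Answer: 94 15 610 593 653 227 168

Derivation:
After append 94 (leaves=[94]):
  L0: [94]
  root=94
After append 92 (leaves=[94, 92]):
  L0: [94, 92]
  L1: h(94,92)=(94*31+92)%997=15 -> [15]
  root=15
After append 98 (leaves=[94, 92, 98]):
  L0: [94, 92, 98]
  L1: h(94,92)=(94*31+92)%997=15 h(98,98)=(98*31+98)%997=145 -> [15, 145]
  L2: h(15,145)=(15*31+145)%997=610 -> [610]
  root=610
After append 81 (leaves=[94, 92, 98, 81]):
  L0: [94, 92, 98, 81]
  L1: h(94,92)=(94*31+92)%997=15 h(98,81)=(98*31+81)%997=128 -> [15, 128]
  L2: h(15,128)=(15*31+128)%997=593 -> [593]
  root=593
After append 8 (leaves=[94, 92, 98, 81, 8]):
  L0: [94, 92, 98, 81, 8]
  L1: h(94,92)=(94*31+92)%997=15 h(98,81)=(98*31+81)%997=128 h(8,8)=(8*31+8)%997=256 -> [15, 128, 256]
  L2: h(15,128)=(15*31+128)%997=593 h(256,256)=(256*31+256)%997=216 -> [593, 216]
  L3: h(593,216)=(593*31+216)%997=653 -> [653]
  root=653
After append 57 (leaves=[94, 92, 98, 81, 8, 57]):
  L0: [94, 92, 98, 81, 8, 57]
  L1: h(94,92)=(94*31+92)%997=15 h(98,81)=(98*31+81)%997=128 h(8,57)=(8*31+57)%997=305 -> [15, 128, 305]
  L2: h(15,128)=(15*31+128)%997=593 h(305,305)=(305*31+305)%997=787 -> [593, 787]
  L3: h(593,787)=(593*31+787)%997=227 -> [227]
  root=227
After append 70 (leaves=[94, 92, 98, 81, 8, 57, 70]):
  L0: [94, 92, 98, 81, 8, 57, 70]
  L1: h(94,92)=(94*31+92)%997=15 h(98,81)=(98*31+81)%997=128 h(8,57)=(8*31+57)%997=305 h(70,70)=(70*31+70)%997=246 -> [15, 128, 305, 246]
  L2: h(15,128)=(15*31+128)%997=593 h(305,246)=(305*31+246)%997=728 -> [593, 728]
  L3: h(593,728)=(593*31+728)%997=168 -> [168]
  root=168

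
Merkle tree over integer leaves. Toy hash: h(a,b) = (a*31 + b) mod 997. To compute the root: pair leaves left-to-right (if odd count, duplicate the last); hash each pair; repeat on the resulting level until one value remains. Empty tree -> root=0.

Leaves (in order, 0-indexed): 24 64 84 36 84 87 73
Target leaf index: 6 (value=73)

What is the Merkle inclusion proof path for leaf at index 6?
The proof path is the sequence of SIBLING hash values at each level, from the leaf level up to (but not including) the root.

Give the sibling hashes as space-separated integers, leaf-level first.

Answer: 73 697 769

Derivation:
L0 (leaves): [24, 64, 84, 36, 84, 87, 73], target index=6
L1: h(24,64)=(24*31+64)%997=808 [pair 0] h(84,36)=(84*31+36)%997=646 [pair 1] h(84,87)=(84*31+87)%997=697 [pair 2] h(73,73)=(73*31+73)%997=342 [pair 3] -> [808, 646, 697, 342]
  Sibling for proof at L0: 73
L2: h(808,646)=(808*31+646)%997=769 [pair 0] h(697,342)=(697*31+342)%997=15 [pair 1] -> [769, 15]
  Sibling for proof at L1: 697
L3: h(769,15)=(769*31+15)%997=923 [pair 0] -> [923]
  Sibling for proof at L2: 769
Root: 923
Proof path (sibling hashes from leaf to root): [73, 697, 769]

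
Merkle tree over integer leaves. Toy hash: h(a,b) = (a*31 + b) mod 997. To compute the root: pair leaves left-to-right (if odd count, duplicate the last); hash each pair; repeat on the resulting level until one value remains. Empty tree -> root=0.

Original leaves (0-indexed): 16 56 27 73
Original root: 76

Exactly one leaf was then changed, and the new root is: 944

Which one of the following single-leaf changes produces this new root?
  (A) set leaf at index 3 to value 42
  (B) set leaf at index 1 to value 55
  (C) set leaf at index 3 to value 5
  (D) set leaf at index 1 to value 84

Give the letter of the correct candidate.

Answer: D

Derivation:
Original leaves: [16, 56, 27, 73]
Target new root: 944
Try each candidate change and compute the resulting root:
Candidate A: set leaf[3] = 42 -> leaves = [16, 56, 27, 42]
  L0: [16, 56, 27, 42]
  L1: h(16,56)=(16*31+56)%997=552 h(27,42)=(27*31+42)%997=879 -> [552, 879]
  L2: h(552,879)=(552*31+879)%997=45 -> [45]
  root = 45 != target 944
Candidate B: set leaf[1] = 55 -> leaves = [16, 55, 27, 73]
  L0: [16, 55, 27, 73]
  L1: h(16,55)=(16*31+55)%997=551 h(27,73)=(27*31+73)%997=910 -> [551, 910]
  L2: h(551,910)=(551*31+910)%997=45 -> [45]
  root = 45 != target 944
Candidate C: set leaf[3] = 5 -> leaves = [16, 56, 27, 5]
  L0: [16, 56, 27, 5]
  L1: h(16,56)=(16*31+56)%997=552 h(27,5)=(27*31+5)%997=842 -> [552, 842]
  L2: h(552,842)=(552*31+842)%997=8 -> [8]
  root = 8 != target 944
Candidate D: set leaf[1] = 84 -> leaves = [16, 84, 27, 73]
  L0: [16, 84, 27, 73]
  L1: h(16,84)=(16*31+84)%997=580 h(27,73)=(27*31+73)%997=910 -> [580, 910]
  L2: h(580,910)=(580*31+910)%997=944 -> [944]
  root = 944 == target 944  ** MATCH **
Candidate D produces the target root.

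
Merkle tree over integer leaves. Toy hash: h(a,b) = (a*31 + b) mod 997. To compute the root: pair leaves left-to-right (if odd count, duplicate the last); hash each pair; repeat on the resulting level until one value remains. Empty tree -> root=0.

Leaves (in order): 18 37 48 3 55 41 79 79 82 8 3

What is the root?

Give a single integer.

L0: [18, 37, 48, 3, 55, 41, 79, 79, 82, 8, 3]
L1: h(18,37)=(18*31+37)%997=595 h(48,3)=(48*31+3)%997=494 h(55,41)=(55*31+41)%997=749 h(79,79)=(79*31+79)%997=534 h(82,8)=(82*31+8)%997=556 h(3,3)=(3*31+3)%997=96 -> [595, 494, 749, 534, 556, 96]
L2: h(595,494)=(595*31+494)%997=993 h(749,534)=(749*31+534)%997=822 h(556,96)=(556*31+96)%997=383 -> [993, 822, 383]
L3: h(993,822)=(993*31+822)%997=698 h(383,383)=(383*31+383)%997=292 -> [698, 292]
L4: h(698,292)=(698*31+292)%997=993 -> [993]

Answer: 993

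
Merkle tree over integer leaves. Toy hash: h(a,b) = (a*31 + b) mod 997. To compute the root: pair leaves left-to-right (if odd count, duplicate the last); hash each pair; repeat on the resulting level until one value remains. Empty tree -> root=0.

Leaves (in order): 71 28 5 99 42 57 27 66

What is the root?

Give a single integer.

L0: [71, 28, 5, 99, 42, 57, 27, 66]
L1: h(71,28)=(71*31+28)%997=235 h(5,99)=(5*31+99)%997=254 h(42,57)=(42*31+57)%997=362 h(27,66)=(27*31+66)%997=903 -> [235, 254, 362, 903]
L2: h(235,254)=(235*31+254)%997=560 h(362,903)=(362*31+903)%997=161 -> [560, 161]
L3: h(560,161)=(560*31+161)%997=572 -> [572]

Answer: 572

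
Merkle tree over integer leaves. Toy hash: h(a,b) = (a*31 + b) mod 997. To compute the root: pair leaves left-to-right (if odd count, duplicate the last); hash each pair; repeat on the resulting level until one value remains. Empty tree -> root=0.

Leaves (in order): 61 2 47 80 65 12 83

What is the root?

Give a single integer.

L0: [61, 2, 47, 80, 65, 12, 83]
L1: h(61,2)=(61*31+2)%997=896 h(47,80)=(47*31+80)%997=540 h(65,12)=(65*31+12)%997=33 h(83,83)=(83*31+83)%997=662 -> [896, 540, 33, 662]
L2: h(896,540)=(896*31+540)%997=400 h(33,662)=(33*31+662)%997=688 -> [400, 688]
L3: h(400,688)=(400*31+688)%997=127 -> [127]

Answer: 127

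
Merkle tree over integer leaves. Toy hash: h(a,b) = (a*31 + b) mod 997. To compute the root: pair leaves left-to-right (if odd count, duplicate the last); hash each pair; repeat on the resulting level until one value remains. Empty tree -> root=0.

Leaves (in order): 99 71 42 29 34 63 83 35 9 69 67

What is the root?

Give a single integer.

L0: [99, 71, 42, 29, 34, 63, 83, 35, 9, 69, 67]
L1: h(99,71)=(99*31+71)%997=149 h(42,29)=(42*31+29)%997=334 h(34,63)=(34*31+63)%997=120 h(83,35)=(83*31+35)%997=614 h(9,69)=(9*31+69)%997=348 h(67,67)=(67*31+67)%997=150 -> [149, 334, 120, 614, 348, 150]
L2: h(149,334)=(149*31+334)%997=965 h(120,614)=(120*31+614)%997=346 h(348,150)=(348*31+150)%997=968 -> [965, 346, 968]
L3: h(965,346)=(965*31+346)%997=351 h(968,968)=(968*31+968)%997=69 -> [351, 69]
L4: h(351,69)=(351*31+69)%997=980 -> [980]

Answer: 980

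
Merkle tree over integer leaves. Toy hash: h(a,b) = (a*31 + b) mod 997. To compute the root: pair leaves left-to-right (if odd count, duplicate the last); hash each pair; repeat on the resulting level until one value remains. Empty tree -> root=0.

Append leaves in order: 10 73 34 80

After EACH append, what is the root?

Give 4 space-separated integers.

Answer: 10 383 0 46

Derivation:
After append 10 (leaves=[10]):
  L0: [10]
  root=10
After append 73 (leaves=[10, 73]):
  L0: [10, 73]
  L1: h(10,73)=(10*31+73)%997=383 -> [383]
  root=383
After append 34 (leaves=[10, 73, 34]):
  L0: [10, 73, 34]
  L1: h(10,73)=(10*31+73)%997=383 h(34,34)=(34*31+34)%997=91 -> [383, 91]
  L2: h(383,91)=(383*31+91)%997=0 -> [0]
  root=0
After append 80 (leaves=[10, 73, 34, 80]):
  L0: [10, 73, 34, 80]
  L1: h(10,73)=(10*31+73)%997=383 h(34,80)=(34*31+80)%997=137 -> [383, 137]
  L2: h(383,137)=(383*31+137)%997=46 -> [46]
  root=46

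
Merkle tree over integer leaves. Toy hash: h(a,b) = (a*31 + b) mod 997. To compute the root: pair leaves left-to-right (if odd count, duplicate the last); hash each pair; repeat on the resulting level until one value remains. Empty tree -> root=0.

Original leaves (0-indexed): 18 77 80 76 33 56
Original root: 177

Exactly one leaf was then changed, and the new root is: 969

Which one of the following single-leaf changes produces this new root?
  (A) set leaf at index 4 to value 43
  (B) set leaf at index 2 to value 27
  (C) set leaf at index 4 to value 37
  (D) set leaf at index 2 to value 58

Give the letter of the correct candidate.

Answer: D

Derivation:
Original leaves: [18, 77, 80, 76, 33, 56]
Target new root: 969
Try each candidate change and compute the resulting root:
Candidate A: set leaf[4] = 43 -> leaves = [18, 77, 80, 76, 43, 56]
  L0: [18, 77, 80, 76, 43, 56]
  L1: h(18,77)=(18*31+77)%997=635 h(80,76)=(80*31+76)%997=562 h(43,56)=(43*31+56)%997=392 -> [635, 562, 392]
  L2: h(635,562)=(635*31+562)%997=307 h(392,392)=(392*31+392)%997=580 -> [307, 580]
  L3: h(307,580)=(307*31+580)%997=127 -> [127]
  root = 127 != target 969
Candidate B: set leaf[2] = 27 -> leaves = [18, 77, 27, 76, 33, 56]
  L0: [18, 77, 27, 76, 33, 56]
  L1: h(18,77)=(18*31+77)%997=635 h(27,76)=(27*31+76)%997=913 h(33,56)=(33*31+56)%997=82 -> [635, 913, 82]
  L2: h(635,913)=(635*31+913)%997=658 h(82,82)=(82*31+82)%997=630 -> [658, 630]
  L3: h(658,630)=(658*31+630)%997=91 -> [91]
  root = 91 != target 969
Candidate C: set leaf[4] = 37 -> leaves = [18, 77, 80, 76, 37, 56]
  L0: [18, 77, 80, 76, 37, 56]
  L1: h(18,77)=(18*31+77)%997=635 h(80,76)=(80*31+76)%997=562 h(37,56)=(37*31+56)%997=206 -> [635, 562, 206]
  L2: h(635,562)=(635*31+562)%997=307 h(206,206)=(206*31+206)%997=610 -> [307, 610]
  L3: h(307,610)=(307*31+610)%997=157 -> [157]
  root = 157 != target 969
Candidate D: set leaf[2] = 58 -> leaves = [18, 77, 58, 76, 33, 56]
  L0: [18, 77, 58, 76, 33, 56]
  L1: h(18,77)=(18*31+77)%997=635 h(58,76)=(58*31+76)%997=877 h(33,56)=(33*31+56)%997=82 -> [635, 877, 82]
  L2: h(635,877)=(635*31+877)%997=622 h(82,82)=(82*31+82)%997=630 -> [622, 630]
  L3: h(622,630)=(622*31+630)%997=969 -> [969]
  root = 969 == target 969  ** MATCH **
Candidate D produces the target root.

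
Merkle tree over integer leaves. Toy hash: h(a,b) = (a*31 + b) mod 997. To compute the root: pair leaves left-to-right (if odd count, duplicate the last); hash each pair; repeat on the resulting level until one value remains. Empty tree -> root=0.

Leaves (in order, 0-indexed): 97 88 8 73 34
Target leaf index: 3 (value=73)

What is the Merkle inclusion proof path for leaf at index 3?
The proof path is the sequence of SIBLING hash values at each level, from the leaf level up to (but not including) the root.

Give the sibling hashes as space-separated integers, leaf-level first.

Answer: 8 104 918

Derivation:
L0 (leaves): [97, 88, 8, 73, 34], target index=3
L1: h(97,88)=(97*31+88)%997=104 [pair 0] h(8,73)=(8*31+73)%997=321 [pair 1] h(34,34)=(34*31+34)%997=91 [pair 2] -> [104, 321, 91]
  Sibling for proof at L0: 8
L2: h(104,321)=(104*31+321)%997=554 [pair 0] h(91,91)=(91*31+91)%997=918 [pair 1] -> [554, 918]
  Sibling for proof at L1: 104
L3: h(554,918)=(554*31+918)%997=146 [pair 0] -> [146]
  Sibling for proof at L2: 918
Root: 146
Proof path (sibling hashes from leaf to root): [8, 104, 918]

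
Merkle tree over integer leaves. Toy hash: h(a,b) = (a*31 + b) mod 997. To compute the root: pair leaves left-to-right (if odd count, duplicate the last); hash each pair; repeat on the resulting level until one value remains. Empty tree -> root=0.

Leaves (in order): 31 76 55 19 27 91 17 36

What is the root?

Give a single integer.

Answer: 578

Derivation:
L0: [31, 76, 55, 19, 27, 91, 17, 36]
L1: h(31,76)=(31*31+76)%997=40 h(55,19)=(55*31+19)%997=727 h(27,91)=(27*31+91)%997=928 h(17,36)=(17*31+36)%997=563 -> [40, 727, 928, 563]
L2: h(40,727)=(40*31+727)%997=970 h(928,563)=(928*31+563)%997=418 -> [970, 418]
L3: h(970,418)=(970*31+418)%997=578 -> [578]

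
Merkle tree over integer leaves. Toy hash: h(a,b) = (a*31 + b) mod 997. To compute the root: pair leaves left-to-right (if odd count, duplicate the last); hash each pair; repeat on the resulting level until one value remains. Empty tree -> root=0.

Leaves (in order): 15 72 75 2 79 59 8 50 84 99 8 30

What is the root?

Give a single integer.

Answer: 951

Derivation:
L0: [15, 72, 75, 2, 79, 59, 8, 50, 84, 99, 8, 30]
L1: h(15,72)=(15*31+72)%997=537 h(75,2)=(75*31+2)%997=333 h(79,59)=(79*31+59)%997=514 h(8,50)=(8*31+50)%997=298 h(84,99)=(84*31+99)%997=709 h(8,30)=(8*31+30)%997=278 -> [537, 333, 514, 298, 709, 278]
L2: h(537,333)=(537*31+333)%997=31 h(514,298)=(514*31+298)%997=280 h(709,278)=(709*31+278)%997=323 -> [31, 280, 323]
L3: h(31,280)=(31*31+280)%997=244 h(323,323)=(323*31+323)%997=366 -> [244, 366]
L4: h(244,366)=(244*31+366)%997=951 -> [951]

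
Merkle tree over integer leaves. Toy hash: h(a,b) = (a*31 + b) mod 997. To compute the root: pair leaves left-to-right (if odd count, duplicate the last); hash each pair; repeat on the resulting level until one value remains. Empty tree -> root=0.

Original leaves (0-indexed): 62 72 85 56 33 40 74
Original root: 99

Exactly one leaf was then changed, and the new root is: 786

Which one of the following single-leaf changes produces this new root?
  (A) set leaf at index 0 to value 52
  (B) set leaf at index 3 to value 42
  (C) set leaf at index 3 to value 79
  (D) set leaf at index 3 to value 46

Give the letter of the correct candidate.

Original leaves: [62, 72, 85, 56, 33, 40, 74]
Target new root: 786
Try each candidate change and compute the resulting root:
Candidate A: set leaf[0] = 52 -> leaves = [52, 72, 85, 56, 33, 40, 74]
  L0: [52, 72, 85, 56, 33, 40, 74]
  L1: h(52,72)=(52*31+72)%997=687 h(85,56)=(85*31+56)%997=697 h(33,40)=(33*31+40)%997=66 h(74,74)=(74*31+74)%997=374 -> [687, 697, 66, 374]
  L2: h(687,697)=(687*31+697)%997=60 h(66,374)=(66*31+374)%997=426 -> [60, 426]
  L3: h(60,426)=(60*31+426)%997=292 -> [292]
  root = 292 != target 786
Candidate B: set leaf[3] = 42 -> leaves = [62, 72, 85, 42, 33, 40, 74]
  L0: [62, 72, 85, 42, 33, 40, 74]
  L1: h(62,72)=(62*31+72)%997=0 h(85,42)=(85*31+42)%997=683 h(33,40)=(33*31+40)%997=66 h(74,74)=(74*31+74)%997=374 -> [0, 683, 66, 374]
  L2: h(0,683)=(0*31+683)%997=683 h(66,374)=(66*31+374)%997=426 -> [683, 426]
  L3: h(683,426)=(683*31+426)%997=662 -> [662]
  root = 662 != target 786
Candidate C: set leaf[3] = 79 -> leaves = [62, 72, 85, 79, 33, 40, 74]
  L0: [62, 72, 85, 79, 33, 40, 74]
  L1: h(62,72)=(62*31+72)%997=0 h(85,79)=(85*31+79)%997=720 h(33,40)=(33*31+40)%997=66 h(74,74)=(74*31+74)%997=374 -> [0, 720, 66, 374]
  L2: h(0,720)=(0*31+720)%997=720 h(66,374)=(66*31+374)%997=426 -> [720, 426]
  L3: h(720,426)=(720*31+426)%997=812 -> [812]
  root = 812 != target 786
Candidate D: set leaf[3] = 46 -> leaves = [62, 72, 85, 46, 33, 40, 74]
  L0: [62, 72, 85, 46, 33, 40, 74]
  L1: h(62,72)=(62*31+72)%997=0 h(85,46)=(85*31+46)%997=687 h(33,40)=(33*31+40)%997=66 h(74,74)=(74*31+74)%997=374 -> [0, 687, 66, 374]
  L2: h(0,687)=(0*31+687)%997=687 h(66,374)=(66*31+374)%997=426 -> [687, 426]
  L3: h(687,426)=(687*31+426)%997=786 -> [786]
  root = 786 == target 786  ** MATCH **
Candidate D produces the target root.

Answer: D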